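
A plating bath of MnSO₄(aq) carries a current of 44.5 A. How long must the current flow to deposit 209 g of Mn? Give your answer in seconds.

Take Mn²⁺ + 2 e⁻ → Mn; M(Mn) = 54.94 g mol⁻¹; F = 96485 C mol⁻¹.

n(Mn) = m/M = 209 / 54.94 = 3.804 mol.
Each Mn atom requires 2 electrons, so n(e⁻) = 2 × 3.804 = 7.608 mol.
Q = n(e⁻)·F = 7.608 × 96485 = 734100 C.
t = Q/I = 734100 / 44.50 A = 16500 s.

16500 s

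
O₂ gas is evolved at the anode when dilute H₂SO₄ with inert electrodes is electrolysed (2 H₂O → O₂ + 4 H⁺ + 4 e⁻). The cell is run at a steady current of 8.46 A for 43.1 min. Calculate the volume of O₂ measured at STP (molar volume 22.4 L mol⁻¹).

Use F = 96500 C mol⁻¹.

Q = I·t = 8.460 A × 2586.0 s = 21880 C.
n(e⁻) = Q/F = 21880 / 96500 = 0.2267 mol.
4 electrons are transferred per O₂ molecule, so n(O₂) = 0.2267 / 4 = 0.05668 mol.
V = n × V_m = 0.05668 × 22.4 = 1.27 L.

1.27 L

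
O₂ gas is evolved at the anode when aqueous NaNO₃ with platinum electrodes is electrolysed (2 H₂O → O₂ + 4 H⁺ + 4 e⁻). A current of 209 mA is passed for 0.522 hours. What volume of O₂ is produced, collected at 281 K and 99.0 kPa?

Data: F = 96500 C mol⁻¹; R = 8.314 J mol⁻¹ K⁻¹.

0.0240 L

Q = I·t = 0.2090 A × 1879.2 s = 392.8 C.
n(e⁻) = Q/F = 392.8 / 96500 = 0.004070 mol.
4 electrons are transferred per O₂ molecule, so n(O₂) = 0.004070 / 4 = 0.001017 mol.
V = nRT/P = (0.001017 × 8.314 × 281) / (99.0 × 10³ Pa) = 2.40 × 10⁻⁵ m³ = 0.0240 L.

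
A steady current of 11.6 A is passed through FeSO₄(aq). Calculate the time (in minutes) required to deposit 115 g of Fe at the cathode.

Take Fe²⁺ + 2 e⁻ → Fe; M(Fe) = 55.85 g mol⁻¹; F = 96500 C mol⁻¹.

n(Fe) = m/M = 115 / 55.85 = 2.059 mol.
Each Fe atom requires 2 electrons, so n(e⁻) = 2 × 2.059 = 4.118 mol.
Q = n(e⁻)·F = 4.118 × 96500 = 397400 C.
t = Q/I = 397400 / 11.60 A = 34260 s = 571 min.

571 min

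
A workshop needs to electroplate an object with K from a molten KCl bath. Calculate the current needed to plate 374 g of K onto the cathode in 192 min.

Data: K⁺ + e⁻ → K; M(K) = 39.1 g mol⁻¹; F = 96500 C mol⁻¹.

80.1 A

n(K) = 374 / 39.1 = 9.565 mol.
n(e⁻) = 1 × 9.565 = 9.565 mol.
Q = n(e⁻)·F = 9.565 × 96500 = 923000 C.
I = Q/t = 923000 / 11520 s = 80.1 A.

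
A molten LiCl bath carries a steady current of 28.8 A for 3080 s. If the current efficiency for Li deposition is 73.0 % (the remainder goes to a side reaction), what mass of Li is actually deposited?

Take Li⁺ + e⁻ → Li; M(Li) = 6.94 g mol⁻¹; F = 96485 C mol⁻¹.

4.66 g

Q = I·t = 28.80 × 3080.0 = 88700 C.
n(e⁻) = 88700/96485 = 0.9194 mol; theoretically n(Li) = 0.9194/1 = 0.9194 mol, m_theo = 6.380 g.
At 73.0 % efficiency, m_actual = 0.730 × 6.380 = 4.66 g.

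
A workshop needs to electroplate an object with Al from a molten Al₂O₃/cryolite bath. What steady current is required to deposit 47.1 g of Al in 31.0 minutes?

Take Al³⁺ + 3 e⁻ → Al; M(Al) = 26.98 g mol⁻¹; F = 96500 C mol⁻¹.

272 A

n(Al) = 47.1 / 26.98 = 1.746 mol.
n(e⁻) = 3 × 1.746 = 5.237 mol.
Q = n(e⁻)·F = 5.237 × 96500 = 505400 C.
I = Q/t = 505400 / 1860.0 s = 272 A.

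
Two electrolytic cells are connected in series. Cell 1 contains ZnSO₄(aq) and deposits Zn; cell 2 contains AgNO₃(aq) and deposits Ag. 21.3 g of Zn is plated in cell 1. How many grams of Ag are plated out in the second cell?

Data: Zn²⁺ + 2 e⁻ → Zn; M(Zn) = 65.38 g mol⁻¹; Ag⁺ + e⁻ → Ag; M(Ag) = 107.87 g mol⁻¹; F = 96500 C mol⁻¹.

n(Zn) = 21.3 / 65.38 = 0.3258 mol.
Since Zn²⁺ + 2 e⁻ → Zn, n(e⁻) passed = 2 × 0.3258 = 0.6516 mol.
Cells in series carry the same charge, so the same 0.6516 mol of electrons passes through cell 2.
Ag⁺ + e⁻ → Ag, so n(Ag) = 0.6516 / 1 = 0.6516 mol.
m(Ag) = 0.6516 × 107.87 = 70.3 g.

70.3 g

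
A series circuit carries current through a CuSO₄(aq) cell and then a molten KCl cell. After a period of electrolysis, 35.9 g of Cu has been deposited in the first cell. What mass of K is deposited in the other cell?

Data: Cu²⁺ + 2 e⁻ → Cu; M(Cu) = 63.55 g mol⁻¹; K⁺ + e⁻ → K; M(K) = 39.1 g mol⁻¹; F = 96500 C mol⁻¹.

44.2 g

n(Cu) = 35.9 / 63.55 = 0.5649 mol.
Since Cu²⁺ + 2 e⁻ → Cu, n(e⁻) passed = 2 × 0.5649 = 1.130 mol.
Cells in series carry the same charge, so the same 1.130 mol of electrons passes through cell 2.
K⁺ + e⁻ → K, so n(K) = 1.130 / 1 = 1.130 mol.
m(K) = 1.130 × 39.1 = 44.2 g.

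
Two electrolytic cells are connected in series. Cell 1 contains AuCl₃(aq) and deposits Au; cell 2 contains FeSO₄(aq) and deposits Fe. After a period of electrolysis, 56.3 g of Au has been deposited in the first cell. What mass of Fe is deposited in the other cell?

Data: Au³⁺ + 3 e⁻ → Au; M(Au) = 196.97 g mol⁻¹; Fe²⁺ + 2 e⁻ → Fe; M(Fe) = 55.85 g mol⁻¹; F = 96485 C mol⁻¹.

23.9 g

n(Au) = 56.3 / 196.97 = 0.2858 mol.
Since Au³⁺ + 3 e⁻ → Au, n(e⁻) passed = 3 × 0.2858 = 0.8575 mol.
Cells in series carry the same charge, so the same 0.8575 mol of electrons passes through cell 2.
Fe²⁺ + 2 e⁻ → Fe, so n(Fe) = 0.8575 / 2 = 0.4287 mol.
m(Fe) = 0.4287 × 55.85 = 23.9 g.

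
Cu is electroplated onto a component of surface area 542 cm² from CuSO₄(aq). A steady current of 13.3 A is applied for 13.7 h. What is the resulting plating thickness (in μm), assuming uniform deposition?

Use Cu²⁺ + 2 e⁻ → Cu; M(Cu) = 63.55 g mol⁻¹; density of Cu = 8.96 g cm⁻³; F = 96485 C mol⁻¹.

445 μm

Q = I·t = 13.30 × 49320 = 656000 C; n(e⁻) = 6.799 mol.
n(Cu) = n(e⁻)/2 = 3.399 mol, so m = 3.399 × 63.55 = 216.0 g.
Volume = m/ρ = 216.0 / 8.96 = 24.11 cm³.
Thickness = V/A = 24.11 / 542 = 0.0445 cm = 445 μm.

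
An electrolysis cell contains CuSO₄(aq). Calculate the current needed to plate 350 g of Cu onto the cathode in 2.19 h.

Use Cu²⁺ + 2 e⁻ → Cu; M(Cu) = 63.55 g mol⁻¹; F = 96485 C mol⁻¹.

135 A

n(Cu) = 350 / 63.55 = 5.507 mol.
n(e⁻) = 2 × 5.507 = 11.01 mol.
Q = n(e⁻)·F = 11.01 × 96485 = 1063000 C.
I = Q/t = 1063000 / 7884.0 s = 135 A.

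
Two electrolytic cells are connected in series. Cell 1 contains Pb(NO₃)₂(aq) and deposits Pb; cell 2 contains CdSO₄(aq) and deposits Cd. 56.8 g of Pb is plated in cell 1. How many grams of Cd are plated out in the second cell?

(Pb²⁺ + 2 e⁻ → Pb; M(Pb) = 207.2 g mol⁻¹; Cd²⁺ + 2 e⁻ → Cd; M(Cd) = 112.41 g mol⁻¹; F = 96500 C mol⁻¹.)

30.8 g

n(Pb) = 56.8 / 207.2 = 0.2741 mol.
Since Pb²⁺ + 2 e⁻ → Pb, n(e⁻) passed = 2 × 0.2741 = 0.5483 mol.
Cells in series carry the same charge, so the same 0.5483 mol of electrons passes through cell 2.
Cd²⁺ + 2 e⁻ → Cd, so n(Cd) = 0.5483 / 2 = 0.2741 mol.
m(Cd) = 0.2741 × 112.41 = 30.8 g.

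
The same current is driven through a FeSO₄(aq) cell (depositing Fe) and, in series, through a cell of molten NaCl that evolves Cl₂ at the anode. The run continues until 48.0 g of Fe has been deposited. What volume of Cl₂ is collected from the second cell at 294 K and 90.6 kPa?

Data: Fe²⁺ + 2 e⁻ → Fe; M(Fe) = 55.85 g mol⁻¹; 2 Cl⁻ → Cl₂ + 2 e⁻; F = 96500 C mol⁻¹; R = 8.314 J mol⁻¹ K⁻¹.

n(Fe) = 48.0 / 55.85 = 0.8594 mol, so n(e⁻) = 2 × 0.8594 = 1.719 mol.
The cells are in series, so the same 1.719 mol of electrons passes through the second cell.
2 Cl⁻ → Cl₂ + 2 e⁻ — 2 mol e⁻ per mol Cl₂, so n(Cl₂) = 1.719/2 = 0.8594 mol.
V = nRT/P = (0.8594 × 8.314 × 294) / (90.6 × 10³) = 0.0232 m³ = 23.2 L.

23.2 L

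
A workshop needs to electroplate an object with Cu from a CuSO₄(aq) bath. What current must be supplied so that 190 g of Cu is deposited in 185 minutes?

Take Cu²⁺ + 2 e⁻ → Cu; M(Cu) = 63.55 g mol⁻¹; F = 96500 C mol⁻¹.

52.0 A

n(Cu) = 190 / 63.55 = 2.990 mol.
n(e⁻) = 2 × 2.990 = 5.980 mol.
Q = n(e⁻)·F = 5.980 × 96500 = 577000 C.
I = Q/t = 577000 / 11100 s = 52.0 A.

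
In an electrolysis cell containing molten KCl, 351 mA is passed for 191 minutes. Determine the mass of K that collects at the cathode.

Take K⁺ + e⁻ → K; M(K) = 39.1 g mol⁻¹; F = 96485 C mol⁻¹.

1.63 g

Q = I·t = 0.3510 A × 11460 s = 4022 C.
n(e⁻) = Q/F = 4022 / 96485 = 0.04169 mol.
K⁺ + e⁻ → K, so n(K) = n(e⁻)/1 = 0.04169 mol.
m = n·M = 0.04169 × 39.1 = 1.63 g.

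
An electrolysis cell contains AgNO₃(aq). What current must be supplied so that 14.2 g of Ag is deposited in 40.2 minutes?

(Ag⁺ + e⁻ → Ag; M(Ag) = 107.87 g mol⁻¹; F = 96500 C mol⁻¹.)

5.27 A

n(Ag) = 14.2 / 107.87 = 0.1316 mol.
n(e⁻) = 1 × 0.1316 = 0.1316 mol.
Q = n(e⁻)·F = 0.1316 × 96500 = 12700 C.
I = Q/t = 12700 / 2412.0 s = 5.27 A.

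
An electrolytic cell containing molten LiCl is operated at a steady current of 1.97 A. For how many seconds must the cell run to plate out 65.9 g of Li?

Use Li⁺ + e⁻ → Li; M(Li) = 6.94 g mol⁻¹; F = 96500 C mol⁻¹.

4.65 × 10⁵ s

n(Li) = m/M = 65.9 / 6.94 = 9.496 mol.
Each Li atom requires 1 electron, so n(e⁻) = 1 × 9.496 = 9.496 mol.
Q = n(e⁻)·F = 9.496 × 96500 = 916300 C.
t = Q/I = 916300 / 1.970 A = 465100 s.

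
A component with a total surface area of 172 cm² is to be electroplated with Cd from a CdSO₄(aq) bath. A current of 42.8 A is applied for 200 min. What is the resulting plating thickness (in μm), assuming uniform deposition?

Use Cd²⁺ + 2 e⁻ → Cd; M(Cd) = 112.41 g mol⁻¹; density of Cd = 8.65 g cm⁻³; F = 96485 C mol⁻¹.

2010 μm

Q = I·t = 42.80 × 12000 = 513600 C; n(e⁻) = 5.323 mol.
n(Cd) = n(e⁻)/2 = 2.662 mol, so m = 2.662 × 112.41 = 299.2 g.
Volume = m/ρ = 299.2 / 8.65 = 34.59 cm³.
Thickness = V/A = 34.59 / 172 = 0.201 cm = 2010 μm.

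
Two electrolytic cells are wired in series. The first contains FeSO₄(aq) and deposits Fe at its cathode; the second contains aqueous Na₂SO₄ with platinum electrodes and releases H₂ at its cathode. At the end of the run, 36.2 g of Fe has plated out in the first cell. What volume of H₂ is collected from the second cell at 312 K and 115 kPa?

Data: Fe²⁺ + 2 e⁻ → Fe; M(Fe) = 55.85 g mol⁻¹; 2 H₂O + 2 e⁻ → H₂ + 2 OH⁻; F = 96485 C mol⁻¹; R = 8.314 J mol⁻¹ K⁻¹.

n(Fe) = 36.2 / 55.85 = 0.6482 mol, so n(e⁻) = 2 × 0.6482 = 1.296 mol.
The cells are in series, so the same 1.296 mol of electrons passes through the second cell.
2 H₂O + 2 e⁻ → H₂ + 2 OH⁻ — 2 mol e⁻ per mol H₂, so n(H₂) = 1.296/2 = 0.6482 mol.
V = nRT/P = (0.6482 × 8.314 × 312) / (115 × 10³) = 0.0146 m³ = 14.6 L.

14.6 L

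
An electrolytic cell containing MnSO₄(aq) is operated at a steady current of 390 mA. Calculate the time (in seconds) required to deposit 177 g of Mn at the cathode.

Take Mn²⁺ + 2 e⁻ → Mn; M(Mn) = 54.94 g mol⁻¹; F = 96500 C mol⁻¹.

n(Mn) = m/M = 177 / 54.94 = 3.222 mol.
Each Mn atom requires 2 electrons, so n(e⁻) = 2 × 3.222 = 6.443 mol.
Q = n(e⁻)·F = 6.443 × 96500 = 621800 C.
t = Q/I = 621800 / 0.3900 A = 1594000 s.

1.59 × 10⁶ s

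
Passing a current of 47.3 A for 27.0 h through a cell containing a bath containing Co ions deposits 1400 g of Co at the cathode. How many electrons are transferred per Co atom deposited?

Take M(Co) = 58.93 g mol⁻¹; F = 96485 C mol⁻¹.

2

Q = I·t = 47.30 A × 97200 s = 4598000 C, so n(e⁻) = 4598000/96485 = 47.65 mol.
n(Co) deposited = 1400 / 58.93 = 23.76 mol.
Electrons per atom = n(e⁻)/n(Co) = 47.65 / 23.76 = 2.01 ≈ 2, so the ion is Co²⁺.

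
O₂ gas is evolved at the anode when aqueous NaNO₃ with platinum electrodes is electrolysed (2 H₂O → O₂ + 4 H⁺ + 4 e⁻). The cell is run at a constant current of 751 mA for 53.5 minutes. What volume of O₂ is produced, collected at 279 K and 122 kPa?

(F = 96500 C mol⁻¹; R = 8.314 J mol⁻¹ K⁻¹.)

Q = I·t = 0.7510 A × 3210.0 s = 2411 C.
n(e⁻) = Q/F = 2411 / 96500 = 0.02498 mol.
4 electrons are transferred per O₂ molecule, so n(O₂) = 0.02498 / 4 = 0.006245 mol.
V = nRT/P = (0.006245 × 8.314 × 279) / (122 × 10³ Pa) = 1.19 × 10⁻⁴ m³ = 0.119 L.

0.119 L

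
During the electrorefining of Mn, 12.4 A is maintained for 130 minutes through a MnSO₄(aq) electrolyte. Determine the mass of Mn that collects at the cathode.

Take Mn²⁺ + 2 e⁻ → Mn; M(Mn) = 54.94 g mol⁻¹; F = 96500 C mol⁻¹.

27.5 g

Q = I·t = 12.40 A × 7800.0 s = 96720 C.
n(e⁻) = Q/F = 96720 / 96500 = 1.002 mol.
Mn²⁺ + 2 e⁻ → Mn, so n(Mn) = n(e⁻)/2 = 0.5011 mol.
m = n·M = 0.5011 × 54.94 = 27.5 g.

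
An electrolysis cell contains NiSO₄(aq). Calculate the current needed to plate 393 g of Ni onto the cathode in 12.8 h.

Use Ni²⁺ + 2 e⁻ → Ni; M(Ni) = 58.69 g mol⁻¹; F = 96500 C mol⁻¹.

28.0 A

n(Ni) = 393 / 58.69 = 6.696 mol.
n(e⁻) = 2 × 6.696 = 13.39 mol.
Q = n(e⁻)·F = 13.39 × 96500 = 1292000 C.
I = Q/t = 1292000 / 46080 s = 28.0 A.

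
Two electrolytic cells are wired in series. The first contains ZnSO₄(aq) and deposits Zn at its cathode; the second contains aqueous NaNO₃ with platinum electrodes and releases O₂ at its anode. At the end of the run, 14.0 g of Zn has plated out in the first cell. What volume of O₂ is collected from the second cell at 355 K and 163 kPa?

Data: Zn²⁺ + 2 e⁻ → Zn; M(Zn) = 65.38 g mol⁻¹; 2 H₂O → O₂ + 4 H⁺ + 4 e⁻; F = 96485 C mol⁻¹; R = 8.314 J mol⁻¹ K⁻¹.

n(Zn) = 14.0 / 65.38 = 0.2141 mol, so n(e⁻) = 2 × 0.2141 = 0.4283 mol.
The cells are in series, so the same 0.4283 mol of electrons passes through the second cell.
2 H₂O → O₂ + 4 H⁺ + 4 e⁻ — 4 mol e⁻ per mol O₂, so n(O₂) = 0.4283/4 = 0.1071 mol.
V = nRT/P = (0.1071 × 8.314 × 355) / (163 × 10³) = 0.00194 m³ = 1.94 L.

1.94 L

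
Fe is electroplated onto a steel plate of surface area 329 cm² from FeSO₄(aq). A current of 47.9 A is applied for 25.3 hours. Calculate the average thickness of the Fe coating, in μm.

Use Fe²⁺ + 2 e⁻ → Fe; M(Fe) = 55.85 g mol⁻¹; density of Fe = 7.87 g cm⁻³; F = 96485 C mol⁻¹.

Q = I·t = 47.90 × 91080 = 4363000 C; n(e⁻) = 45.22 mol.
n(Fe) = n(e⁻)/2 = 22.61 mol, so m = 22.61 × 55.85 = 1263 g.
Volume = m/ρ = 1263 / 7.87 = 160.4 cm³.
Thickness = V/A = 160.4 / 329 = 0.488 cm = 4880 μm.

4880 μm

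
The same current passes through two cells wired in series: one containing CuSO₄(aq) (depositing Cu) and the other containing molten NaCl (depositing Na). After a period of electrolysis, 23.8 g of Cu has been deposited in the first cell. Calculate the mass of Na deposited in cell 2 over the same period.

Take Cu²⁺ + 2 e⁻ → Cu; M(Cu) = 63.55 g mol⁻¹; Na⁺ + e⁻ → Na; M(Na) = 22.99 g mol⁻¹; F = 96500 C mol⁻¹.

17.2 g

n(Cu) = 23.8 / 63.55 = 0.3745 mol.
Since Cu²⁺ + 2 e⁻ → Cu, n(e⁻) passed = 2 × 0.3745 = 0.7490 mol.
Cells in series carry the same charge, so the same 0.7490 mol of electrons passes through cell 2.
Na⁺ + e⁻ → Na, so n(Na) = 0.7490 / 1 = 0.7490 mol.
m(Na) = 0.7490 × 22.99 = 17.2 g.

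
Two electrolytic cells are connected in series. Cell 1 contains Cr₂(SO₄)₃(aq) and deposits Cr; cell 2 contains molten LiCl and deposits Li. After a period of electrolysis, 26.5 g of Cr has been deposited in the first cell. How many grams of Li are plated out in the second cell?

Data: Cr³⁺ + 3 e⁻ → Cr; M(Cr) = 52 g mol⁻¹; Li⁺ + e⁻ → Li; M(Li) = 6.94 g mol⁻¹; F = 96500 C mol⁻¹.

10.6 g

n(Cr) = 26.5 / 52 = 0.5096 mol.
Since Cr³⁺ + 3 e⁻ → Cr, n(e⁻) passed = 3 × 0.5096 = 1.529 mol.
Cells in series carry the same charge, so the same 1.529 mol of electrons passes through cell 2.
Li⁺ + e⁻ → Li, so n(Li) = 1.529 / 1 = 1.529 mol.
m(Li) = 1.529 × 6.94 = 10.6 g.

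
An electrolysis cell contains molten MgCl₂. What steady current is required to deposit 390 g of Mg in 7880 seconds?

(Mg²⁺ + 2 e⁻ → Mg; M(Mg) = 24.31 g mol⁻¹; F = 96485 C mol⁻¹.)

393 A

n(Mg) = 390 / 24.31 = 16.04 mol.
n(e⁻) = 2 × 16.04 = 32.09 mol.
Q = n(e⁻)·F = 32.09 × 96485 = 3096000 C.
I = Q/t = 3096000 / 7880.0 s = 393 A.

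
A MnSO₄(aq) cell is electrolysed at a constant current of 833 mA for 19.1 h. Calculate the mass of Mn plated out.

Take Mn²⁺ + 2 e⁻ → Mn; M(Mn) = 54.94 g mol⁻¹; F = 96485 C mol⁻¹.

Q = I·t = 0.8330 A × 68760 s = 57280 C.
n(e⁻) = Q/F = 57280 / 96485 = 0.5936 mol.
Mn²⁺ + 2 e⁻ → Mn, so n(Mn) = n(e⁻)/2 = 0.2968 mol.
m = n·M = 0.2968 × 54.94 = 16.3 g.

16.3 g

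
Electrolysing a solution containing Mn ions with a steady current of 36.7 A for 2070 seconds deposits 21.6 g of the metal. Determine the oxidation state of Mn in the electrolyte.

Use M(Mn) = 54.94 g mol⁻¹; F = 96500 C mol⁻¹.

Q = I·t = 36.70 A × 2070.0 s = 75970 C, so n(e⁻) = 75970/96500 = 0.7872 mol.
n(Mn) deposited = 21.6 / 54.94 = 0.3932 mol.
Electrons per atom = n(e⁻)/n(Mn) = 0.7872 / 0.3932 = 2.00 ≈ 2, so the ion is Mn²⁺.

+2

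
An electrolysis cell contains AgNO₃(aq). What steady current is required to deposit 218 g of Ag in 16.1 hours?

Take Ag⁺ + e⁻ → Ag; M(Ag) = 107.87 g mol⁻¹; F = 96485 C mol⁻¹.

3.36 A

n(Ag) = 218 / 107.87 = 2.021 mol.
n(e⁻) = 1 × 2.021 = 2.021 mol.
Q = n(e⁻)·F = 2.021 × 96485 = 195000 C.
I = Q/t = 195000 / 57960 s = 3.36 A.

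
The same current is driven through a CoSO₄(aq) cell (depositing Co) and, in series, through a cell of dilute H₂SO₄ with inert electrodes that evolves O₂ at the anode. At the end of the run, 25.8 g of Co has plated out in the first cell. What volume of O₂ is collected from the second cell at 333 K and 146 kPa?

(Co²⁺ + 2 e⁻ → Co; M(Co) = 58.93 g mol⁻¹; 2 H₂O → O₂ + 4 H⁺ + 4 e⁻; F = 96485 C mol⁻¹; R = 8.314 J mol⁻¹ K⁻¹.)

4.15 L

n(Co) = 25.8 / 58.93 = 0.4378 mol, so n(e⁻) = 2 × 0.4378 = 0.8756 mol.
The cells are in series, so the same 0.8756 mol of electrons passes through the second cell.
2 H₂O → O₂ + 4 H⁺ + 4 e⁻ — 4 mol e⁻ per mol O₂, so n(O₂) = 0.8756/4 = 0.2189 mol.
V = nRT/P = (0.2189 × 8.314 × 333) / (146 × 10³) = 0.00415 m³ = 4.15 L.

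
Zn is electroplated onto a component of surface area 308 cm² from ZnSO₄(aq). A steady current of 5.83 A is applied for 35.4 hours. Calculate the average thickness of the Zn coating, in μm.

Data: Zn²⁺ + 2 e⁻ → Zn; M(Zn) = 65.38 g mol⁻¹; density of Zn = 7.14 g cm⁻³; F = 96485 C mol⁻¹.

1140 μm

Q = I·t = 5.830 × 127440 = 743000 C; n(e⁻) = 7.700 mol.
n(Zn) = n(e⁻)/2 = 3.850 mol, so m = 3.850 × 65.38 = 251.7 g.
Volume = m/ρ = 251.7 / 7.14 = 35.26 cm³.
Thickness = V/A = 35.26 / 308 = 0.114 cm = 1140 μm.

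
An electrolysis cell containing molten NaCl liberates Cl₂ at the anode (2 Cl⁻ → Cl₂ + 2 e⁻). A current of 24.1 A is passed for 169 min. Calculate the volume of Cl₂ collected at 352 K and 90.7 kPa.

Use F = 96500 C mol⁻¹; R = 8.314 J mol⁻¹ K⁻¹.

Q = I·t = 24.10 A × 10140 s = 244400 C.
n(e⁻) = Q/F = 244400 / 96500 = 2.532 mol.
2 electrons are transferred per Cl₂ molecule, so n(Cl₂) = 2.532 / 2 = 1.266 mol.
V = nRT/P = (1.266 × 8.314 × 352) / (90.7 × 10³ Pa) = 0.0409 m³ = 40.9 L.

40.9 L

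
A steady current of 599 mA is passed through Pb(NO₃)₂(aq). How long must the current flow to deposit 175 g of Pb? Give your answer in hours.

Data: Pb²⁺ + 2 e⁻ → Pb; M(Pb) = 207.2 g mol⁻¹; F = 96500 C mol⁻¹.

75.6 h

n(Pb) = m/M = 175 / 207.2 = 0.8446 mol.
Each Pb atom requires 2 electrons, so n(e⁻) = 2 × 0.8446 = 1.689 mol.
Q = n(e⁻)·F = 1.689 × 96500 = 163000 C.
t = Q/I = 163000 / 0.5990 A = 272100 s = 75.6 h.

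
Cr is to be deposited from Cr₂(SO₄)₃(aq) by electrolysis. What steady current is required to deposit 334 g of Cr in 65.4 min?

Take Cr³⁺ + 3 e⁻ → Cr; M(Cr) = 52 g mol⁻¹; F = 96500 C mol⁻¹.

n(Cr) = 334 / 52 = 6.423 mol.
n(e⁻) = 3 × 6.423 = 19.27 mol.
Q = n(e⁻)·F = 19.27 × 96500 = 1859000 C.
I = Q/t = 1859000 / 3924.0 s = 474 A.

474 A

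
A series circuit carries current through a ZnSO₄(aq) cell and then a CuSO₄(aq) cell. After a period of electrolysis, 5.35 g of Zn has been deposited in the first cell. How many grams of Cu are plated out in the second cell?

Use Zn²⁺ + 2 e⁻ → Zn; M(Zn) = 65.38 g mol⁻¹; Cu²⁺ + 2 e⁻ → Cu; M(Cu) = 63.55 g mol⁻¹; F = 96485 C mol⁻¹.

5.20 g

n(Zn) = 5.35 / 65.38 = 0.08183 mol.
Since Zn²⁺ + 2 e⁻ → Zn, n(e⁻) passed = 2 × 0.08183 = 0.1637 mol.
Cells in series carry the same charge, so the same 0.1637 mol of electrons passes through cell 2.
Cu²⁺ + 2 e⁻ → Cu, so n(Cu) = 0.1637 / 2 = 0.08183 mol.
m(Cu) = 0.08183 × 63.55 = 5.20 g.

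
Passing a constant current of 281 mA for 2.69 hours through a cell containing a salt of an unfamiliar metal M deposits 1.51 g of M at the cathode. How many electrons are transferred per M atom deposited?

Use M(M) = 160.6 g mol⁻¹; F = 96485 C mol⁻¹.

Q = I·t = 0.2810 A × 9684.0 s = 2721 C, so n(e⁻) = 2721/96485 = 0.02820 mol.
n(M) deposited = 1.51 / 160.6 = 0.009402 mol.
Electrons per atom = n(e⁻)/n(M) = 0.02820 / 0.009402 = 3.00 ≈ 3, so the ion is M³⁺.

3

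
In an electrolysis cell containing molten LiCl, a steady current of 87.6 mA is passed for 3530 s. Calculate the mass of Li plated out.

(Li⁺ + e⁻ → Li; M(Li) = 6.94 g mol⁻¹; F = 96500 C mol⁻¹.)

0.0222 g

Q = I·t = 0.08760 A × 3530.0 s = 309.2 C.
n(e⁻) = Q/F = 309.2 / 96500 = 0.003204 mol.
Li⁺ + e⁻ → Li, so n(Li) = n(e⁻)/1 = 0.003204 mol.
m = n·M = 0.003204 × 6.94 = 0.0222 g.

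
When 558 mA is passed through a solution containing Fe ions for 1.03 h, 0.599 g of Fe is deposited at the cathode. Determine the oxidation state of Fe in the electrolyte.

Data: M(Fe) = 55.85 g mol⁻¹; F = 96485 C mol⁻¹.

Q = I·t = 0.5580 A × 3708.0 s = 2069 C, so n(e⁻) = 2069/96485 = 0.02144 mol.
n(Fe) deposited = 0.599 / 55.85 = 0.01073 mol.
Electrons per atom = n(e⁻)/n(Fe) = 0.02144 / 0.01073 = 2.00 ≈ 2, so the ion is Fe²⁺.

+2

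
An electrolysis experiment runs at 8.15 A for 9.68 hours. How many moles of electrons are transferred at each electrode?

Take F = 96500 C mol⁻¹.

2.94 mol

Q = I·t = 8.150 A × 34848 s = 284000 C.
n(e⁻) = Q/F = 284000 / 96500 = 2.94 mol.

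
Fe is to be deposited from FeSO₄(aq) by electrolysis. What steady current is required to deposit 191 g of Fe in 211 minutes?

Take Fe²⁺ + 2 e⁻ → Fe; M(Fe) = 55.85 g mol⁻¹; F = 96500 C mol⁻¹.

52.1 A

n(Fe) = 191 / 55.85 = 3.420 mol.
n(e⁻) = 2 × 3.420 = 6.840 mol.
Q = n(e⁻)·F = 6.840 × 96500 = 660000 C.
I = Q/t = 660000 / 12660 s = 52.1 A.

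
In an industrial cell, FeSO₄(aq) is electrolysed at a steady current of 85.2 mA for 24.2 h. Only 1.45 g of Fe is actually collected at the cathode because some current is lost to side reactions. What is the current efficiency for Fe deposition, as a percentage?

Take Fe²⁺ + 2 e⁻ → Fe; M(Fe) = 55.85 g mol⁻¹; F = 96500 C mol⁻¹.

67.5 %

Q = I·t = 0.08520 × 87120 = 7423 C; n(e⁻) = 7423/96500 = 0.07692 mol.
Theoretical n(Fe) = n(e⁻)/2 = 0.03846 mol, i.e. m_theo = 0.03846 × 55.85 = 2.148 g.
Efficiency = m_actual / m_theo = 1.45 / 2.148 = 67.5 %.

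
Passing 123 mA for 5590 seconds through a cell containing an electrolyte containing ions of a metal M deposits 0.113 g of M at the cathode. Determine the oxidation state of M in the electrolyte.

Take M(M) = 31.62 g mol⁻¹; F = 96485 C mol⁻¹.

+2

Q = I·t = 0.1230 A × 5590.0 s = 687.6 C, so n(e⁻) = 687.6/96485 = 0.007126 mol.
n(M) deposited = 0.113 / 31.62 = 0.003574 mol.
Electrons per atom = n(e⁻)/n(M) = 0.007126 / 0.003574 = 1.99 ≈ 2, so the ion is M²⁺.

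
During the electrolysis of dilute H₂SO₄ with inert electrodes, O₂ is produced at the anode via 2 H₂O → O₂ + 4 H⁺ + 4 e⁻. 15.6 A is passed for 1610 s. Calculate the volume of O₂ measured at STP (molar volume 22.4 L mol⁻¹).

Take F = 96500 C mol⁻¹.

Q = I·t = 15.60 A × 1610.0 s = 25120 C.
n(e⁻) = Q/F = 25120 / 96500 = 0.2603 mol.
4 electrons are transferred per O₂ molecule, so n(O₂) = 0.2603 / 4 = 0.06507 mol.
V = n × V_m = 0.06507 × 22.4 = 1.46 L.

1.46 L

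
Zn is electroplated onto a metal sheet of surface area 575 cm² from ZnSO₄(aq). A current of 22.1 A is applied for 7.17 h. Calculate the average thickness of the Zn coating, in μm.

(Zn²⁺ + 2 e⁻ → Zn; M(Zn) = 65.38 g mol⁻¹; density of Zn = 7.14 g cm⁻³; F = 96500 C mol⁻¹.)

Q = I·t = 22.10 × 25812 = 570400 C; n(e⁻) = 5.911 mol.
n(Zn) = n(e⁻)/2 = 2.956 mol, so m = 2.956 × 65.38 = 193.2 g.
Volume = m/ρ = 193.2 / 7.14 = 27.06 cm³.
Thickness = V/A = 27.06 / 575 = 0.0471 cm = 471 μm.

471 μm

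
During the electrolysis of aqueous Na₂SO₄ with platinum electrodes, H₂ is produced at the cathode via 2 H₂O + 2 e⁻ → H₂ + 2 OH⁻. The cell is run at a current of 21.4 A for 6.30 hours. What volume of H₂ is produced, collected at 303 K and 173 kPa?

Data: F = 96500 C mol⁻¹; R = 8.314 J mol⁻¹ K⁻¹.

Q = I·t = 21.40 A × 22680 s = 485400 C.
n(e⁻) = Q/F = 485400 / 96500 = 5.030 mol.
2 electrons are transferred per H₂ molecule, so n(H₂) = 5.030 / 2 = 2.515 mol.
V = nRT/P = (2.515 × 8.314 × 303) / (173 × 10³ Pa) = 0.0366 m³ = 36.6 L.

36.6 L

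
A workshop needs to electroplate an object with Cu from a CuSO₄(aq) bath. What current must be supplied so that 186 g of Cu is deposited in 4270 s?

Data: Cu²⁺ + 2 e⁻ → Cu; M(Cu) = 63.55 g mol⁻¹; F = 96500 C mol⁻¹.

n(Cu) = 186 / 63.55 = 2.927 mol.
n(e⁻) = 2 × 2.927 = 5.854 mol.
Q = n(e⁻)·F = 5.854 × 96500 = 564900 C.
I = Q/t = 564900 / 4270.0 s = 132 A.

132 A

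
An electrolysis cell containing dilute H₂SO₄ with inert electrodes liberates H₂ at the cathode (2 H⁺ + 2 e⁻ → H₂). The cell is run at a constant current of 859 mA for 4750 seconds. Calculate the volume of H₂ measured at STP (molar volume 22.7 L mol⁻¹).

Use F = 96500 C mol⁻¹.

Q = I·t = 0.8590 A × 4750.0 s = 4080 C.
n(e⁻) = Q/F = 4080 / 96500 = 0.04228 mol.
2 electrons are transferred per H₂ molecule, so n(H₂) = 0.04228 / 2 = 0.02114 mol.
V = n × V_m = 0.02114 × 22.7 = 0.480 L.

0.480 L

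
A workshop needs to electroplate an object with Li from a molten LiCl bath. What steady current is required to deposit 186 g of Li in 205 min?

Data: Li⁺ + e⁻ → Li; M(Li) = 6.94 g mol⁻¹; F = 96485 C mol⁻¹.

210 A

n(Li) = 186 / 6.94 = 26.80 mol.
n(e⁻) = 1 × 26.80 = 26.80 mol.
Q = n(e⁻)·F = 26.80 × 96485 = 2586000 C.
I = Q/t = 2586000 / 12300 s = 210 A.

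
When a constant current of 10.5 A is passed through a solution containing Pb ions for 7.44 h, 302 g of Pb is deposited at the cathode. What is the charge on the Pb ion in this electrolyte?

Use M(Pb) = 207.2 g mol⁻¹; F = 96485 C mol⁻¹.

Q = I·t = 10.50 A × 26784 s = 281200 C, so n(e⁻) = 281200/96485 = 2.915 mol.
n(Pb) deposited = 302 / 207.2 = 1.458 mol.
Electrons per atom = n(e⁻)/n(Pb) = 2.915 / 1.458 = 2.00 ≈ 2, so the ion is Pb²⁺.

+2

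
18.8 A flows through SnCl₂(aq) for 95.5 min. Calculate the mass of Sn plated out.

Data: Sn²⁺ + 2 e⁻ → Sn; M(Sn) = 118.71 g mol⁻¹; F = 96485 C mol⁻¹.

Q = I·t = 18.80 A × 5730.0 s = 107700 C.
n(e⁻) = Q/F = 107700 / 96485 = 1.116 mol.
Sn²⁺ + 2 e⁻ → Sn, so n(Sn) = n(e⁻)/2 = 0.5582 mol.
m = n·M = 0.5582 × 118.71 = 66.3 g.

66.3 g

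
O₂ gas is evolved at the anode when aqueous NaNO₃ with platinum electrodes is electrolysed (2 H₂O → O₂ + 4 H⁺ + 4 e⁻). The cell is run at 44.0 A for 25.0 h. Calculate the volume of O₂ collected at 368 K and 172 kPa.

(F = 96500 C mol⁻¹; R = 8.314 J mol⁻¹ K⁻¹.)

Q = I·t = 44.00 A × 90000 s = 3960000 C.
n(e⁻) = Q/F = 3960000 / 96500 = 41.04 mol.
4 electrons are transferred per O₂ molecule, so n(O₂) = 41.04 / 4 = 10.26 mol.
V = nRT/P = (10.26 × 8.314 × 368) / (172 × 10³ Pa) = 0.182 m³ = 182 L.

182 L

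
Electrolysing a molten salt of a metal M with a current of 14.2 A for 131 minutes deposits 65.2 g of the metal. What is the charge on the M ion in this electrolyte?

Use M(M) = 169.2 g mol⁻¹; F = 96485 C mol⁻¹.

Q = I·t = 14.20 A × 7860.0 s = 111600 C, so n(e⁻) = 111600/96485 = 1.157 mol.
n(M) deposited = 65.2 / 169.2 = 0.3853 mol.
Electrons per atom = n(e⁻)/n(M) = 1.157 / 0.3853 = 3.00 ≈ 3, so the ion is M³⁺.

+3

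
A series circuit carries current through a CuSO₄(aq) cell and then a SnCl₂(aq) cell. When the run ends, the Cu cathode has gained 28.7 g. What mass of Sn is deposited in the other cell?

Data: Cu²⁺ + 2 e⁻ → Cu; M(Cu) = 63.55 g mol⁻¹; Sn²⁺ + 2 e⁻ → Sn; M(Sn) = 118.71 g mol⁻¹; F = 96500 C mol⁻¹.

53.6 g

n(Cu) = 28.7 / 63.55 = 0.4516 mol.
Since Cu²⁺ + 2 e⁻ → Cu, n(e⁻) passed = 2 × 0.4516 = 0.9032 mol.
Cells in series carry the same charge, so the same 0.9032 mol of electrons passes through cell 2.
Sn²⁺ + 2 e⁻ → Sn, so n(Sn) = 0.9032 / 2 = 0.4516 mol.
m(Sn) = 0.4516 × 118.71 = 53.6 g.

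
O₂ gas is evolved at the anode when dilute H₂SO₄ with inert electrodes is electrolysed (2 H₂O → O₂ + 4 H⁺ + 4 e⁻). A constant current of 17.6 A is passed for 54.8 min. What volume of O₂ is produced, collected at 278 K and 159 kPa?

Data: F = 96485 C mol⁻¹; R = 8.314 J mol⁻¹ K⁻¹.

2.18 L

Q = I·t = 17.60 A × 3288.0 s = 57870 C.
n(e⁻) = Q/F = 57870 / 96485 = 0.5998 mol.
4 electrons are transferred per O₂ molecule, so n(O₂) = 0.5998 / 4 = 0.1499 mol.
V = nRT/P = (0.1499 × 8.314 × 278) / (159 × 10³ Pa) = 0.00218 m³ = 2.18 L.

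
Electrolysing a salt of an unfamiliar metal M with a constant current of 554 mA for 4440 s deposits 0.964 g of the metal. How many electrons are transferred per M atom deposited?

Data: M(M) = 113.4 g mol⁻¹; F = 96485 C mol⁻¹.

Q = I·t = 0.5540 A × 4440.0 s = 2460 C, so n(e⁻) = 2460/96485 = 0.02549 mol.
n(M) deposited = 0.964 / 113.4 = 0.008501 mol.
Electrons per atom = n(e⁻)/n(M) = 0.02549 / 0.008501 = 3.00 ≈ 3, so the ion is M³⁺.

3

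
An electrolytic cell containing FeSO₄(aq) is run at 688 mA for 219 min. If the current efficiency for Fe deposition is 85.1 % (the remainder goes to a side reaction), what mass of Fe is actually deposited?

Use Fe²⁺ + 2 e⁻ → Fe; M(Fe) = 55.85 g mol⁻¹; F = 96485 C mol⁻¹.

2.23 g

Q = I·t = 0.6880 × 13140 = 9040 C.
n(e⁻) = 9040/96485 = 0.09370 mol; theoretically n(Fe) = 0.09370/2 = 0.04685 mol, m_theo = 2.616 g.
At 85.1 % efficiency, m_actual = 0.851 × 2.616 = 2.23 g.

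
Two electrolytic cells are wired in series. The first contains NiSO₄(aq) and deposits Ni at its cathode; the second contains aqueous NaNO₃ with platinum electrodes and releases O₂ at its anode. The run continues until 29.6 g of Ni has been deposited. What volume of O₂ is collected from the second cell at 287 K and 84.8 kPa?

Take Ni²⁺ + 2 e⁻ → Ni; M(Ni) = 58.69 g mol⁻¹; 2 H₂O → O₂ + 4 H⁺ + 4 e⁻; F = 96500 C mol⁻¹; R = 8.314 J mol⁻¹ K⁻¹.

n(Ni) = 29.6 / 58.69 = 0.5043 mol, so n(e⁻) = 2 × 0.5043 = 1.009 mol.
The cells are in series, so the same 1.009 mol of electrons passes through the second cell.
2 H₂O → O₂ + 4 H⁺ + 4 e⁻ — 4 mol e⁻ per mol O₂, so n(O₂) = 1.009/4 = 0.2522 mol.
V = nRT/P = (0.2522 × 8.314 × 287) / (84.8 × 10³) = 0.00710 m³ = 7.10 L.

7.10 L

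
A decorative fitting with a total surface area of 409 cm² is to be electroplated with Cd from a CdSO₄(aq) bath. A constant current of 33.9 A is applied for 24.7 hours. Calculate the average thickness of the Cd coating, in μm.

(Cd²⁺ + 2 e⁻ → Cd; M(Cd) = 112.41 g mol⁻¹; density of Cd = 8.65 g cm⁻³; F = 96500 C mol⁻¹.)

4960 μm

Q = I·t = 33.90 × 88920 = 3014000 C; n(e⁻) = 31.24 mol.
n(Cd) = n(e⁻)/2 = 15.62 mol, so m = 15.62 × 112.41 = 1756 g.
Volume = m/ρ = 1756 / 8.65 = 203.0 cm³.
Thickness = V/A = 203.0 / 409 = 0.496 cm = 4960 μm.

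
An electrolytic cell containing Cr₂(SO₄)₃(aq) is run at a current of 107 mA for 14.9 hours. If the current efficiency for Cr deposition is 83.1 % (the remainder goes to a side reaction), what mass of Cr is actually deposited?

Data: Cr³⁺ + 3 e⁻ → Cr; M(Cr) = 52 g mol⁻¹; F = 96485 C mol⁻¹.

0.857 g

Q = I·t = 0.1070 × 53640 = 5739 C.
n(e⁻) = 5739/96485 = 0.05949 mol; theoretically n(Cr) = 0.05949/3 = 0.01983 mol, m_theo = 1.031 g.
At 83.1 % efficiency, m_actual = 0.831 × 1.031 = 0.857 g.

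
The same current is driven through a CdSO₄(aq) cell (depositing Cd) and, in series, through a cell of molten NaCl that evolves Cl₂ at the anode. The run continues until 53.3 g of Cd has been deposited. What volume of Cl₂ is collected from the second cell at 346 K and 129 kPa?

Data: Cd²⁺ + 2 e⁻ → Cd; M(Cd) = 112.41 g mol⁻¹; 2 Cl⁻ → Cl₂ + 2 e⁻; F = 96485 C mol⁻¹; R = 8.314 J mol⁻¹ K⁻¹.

n(Cd) = 53.3 / 112.41 = 0.4742 mol, so n(e⁻) = 2 × 0.4742 = 0.9483 mol.
The cells are in series, so the same 0.9483 mol of electrons passes through the second cell.
2 Cl⁻ → Cl₂ + 2 e⁻ — 2 mol e⁻ per mol Cl₂, so n(Cl₂) = 0.9483/2 = 0.4742 mol.
V = nRT/P = (0.4742 × 8.314 × 346) / (129 × 10³) = 0.0106 m³ = 10.6 L.

10.6 L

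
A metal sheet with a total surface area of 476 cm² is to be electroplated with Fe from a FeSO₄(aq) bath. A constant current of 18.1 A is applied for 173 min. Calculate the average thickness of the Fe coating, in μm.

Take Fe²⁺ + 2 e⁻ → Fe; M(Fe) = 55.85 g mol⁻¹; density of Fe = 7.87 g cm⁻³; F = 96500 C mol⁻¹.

145 μm

Q = I·t = 18.10 × 10380 = 187900 C; n(e⁻) = 1.947 mol.
n(Fe) = n(e⁻)/2 = 0.9735 mol, so m = 0.9735 × 55.85 = 54.37 g.
Volume = m/ρ = 54.37 / 7.87 = 6.908 cm³.
Thickness = V/A = 6.908 / 476 = 0.0145 cm = 145 μm.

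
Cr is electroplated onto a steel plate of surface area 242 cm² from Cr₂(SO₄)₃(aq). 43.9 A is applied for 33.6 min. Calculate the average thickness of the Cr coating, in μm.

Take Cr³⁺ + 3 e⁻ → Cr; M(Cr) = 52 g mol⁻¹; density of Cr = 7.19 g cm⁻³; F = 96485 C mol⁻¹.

91.4 μm

Q = I·t = 43.90 × 2016.0 = 88500 C; n(e⁻) = 0.9173 mol.
n(Cr) = n(e⁻)/3 = 0.3058 mol, so m = 0.3058 × 52 = 15.90 g.
Volume = m/ρ = 15.90 / 7.19 = 2.211 cm³.
Thickness = V/A = 2.211 / 242 = 0.00914 cm = 91.4 μm.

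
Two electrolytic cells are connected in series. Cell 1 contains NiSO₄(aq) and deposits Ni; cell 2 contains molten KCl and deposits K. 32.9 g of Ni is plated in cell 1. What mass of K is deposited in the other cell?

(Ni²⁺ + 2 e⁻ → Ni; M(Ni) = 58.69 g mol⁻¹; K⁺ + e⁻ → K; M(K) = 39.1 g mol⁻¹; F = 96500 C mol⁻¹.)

43.8 g

n(Ni) = 32.9 / 58.69 = 0.5606 mol.
Since Ni²⁺ + 2 e⁻ → Ni, n(e⁻) passed = 2 × 0.5606 = 1.121 mol.
Cells in series carry the same charge, so the same 1.121 mol of electrons passes through cell 2.
K⁺ + e⁻ → K, so n(K) = 1.121 / 1 = 1.121 mol.
m(K) = 1.121 × 39.1 = 43.8 g.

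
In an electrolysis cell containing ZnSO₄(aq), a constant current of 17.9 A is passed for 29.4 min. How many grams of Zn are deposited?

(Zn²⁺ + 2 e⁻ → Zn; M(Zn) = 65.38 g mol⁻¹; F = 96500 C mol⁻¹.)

Q = I·t = 17.90 A × 1764.0 s = 31580 C.
n(e⁻) = Q/F = 31580 / 96500 = 0.3272 mol.
Zn²⁺ + 2 e⁻ → Zn, so n(Zn) = n(e⁻)/2 = 0.1636 mol.
m = n·M = 0.1636 × 65.38 = 10.7 g.

10.7 g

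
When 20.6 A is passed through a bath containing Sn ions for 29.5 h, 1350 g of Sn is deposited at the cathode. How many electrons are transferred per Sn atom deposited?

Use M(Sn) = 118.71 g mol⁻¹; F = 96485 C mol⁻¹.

2

Q = I·t = 20.60 A × 106200 s = 2188000 C, so n(e⁻) = 2188000/96485 = 22.67 mol.
n(Sn) deposited = 1350 / 118.71 = 11.37 mol.
Electrons per atom = n(e⁻)/n(Sn) = 22.67 / 11.37 = 1.99 ≈ 2, so the ion is Sn²⁺.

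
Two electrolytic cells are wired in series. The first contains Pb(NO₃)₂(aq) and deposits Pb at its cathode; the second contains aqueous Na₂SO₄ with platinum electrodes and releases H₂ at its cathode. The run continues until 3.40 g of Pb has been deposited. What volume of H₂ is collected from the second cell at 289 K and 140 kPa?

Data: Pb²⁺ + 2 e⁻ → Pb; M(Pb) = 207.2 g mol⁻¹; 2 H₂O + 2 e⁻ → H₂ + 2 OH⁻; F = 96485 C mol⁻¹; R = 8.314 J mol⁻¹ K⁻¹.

n(Pb) = 3.40 / 207.2 = 0.01641 mol, so n(e⁻) = 2 × 0.01641 = 0.03282 mol.
The cells are in series, so the same 0.03282 mol of electrons passes through the second cell.
2 H₂O + 2 e⁻ → H₂ + 2 OH⁻ — 2 mol e⁻ per mol H₂, so n(H₂) = 0.03282/2 = 0.01641 mol.
V = nRT/P = (0.01641 × 8.314 × 289) / (140 × 10³) = 2.82 × 10⁻⁴ m³ = 0.282 L.

0.282 L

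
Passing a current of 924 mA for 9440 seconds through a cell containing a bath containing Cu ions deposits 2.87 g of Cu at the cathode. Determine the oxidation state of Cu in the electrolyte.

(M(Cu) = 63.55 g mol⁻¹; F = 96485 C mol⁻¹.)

+2

Q = I·t = 0.9240 A × 9440.0 s = 8723 C, so n(e⁻) = 8723/96485 = 0.09040 mol.
n(Cu) deposited = 2.87 / 63.55 = 0.04516 mol.
Electrons per atom = n(e⁻)/n(Cu) = 0.09040 / 0.04516 = 2.00 ≈ 2, so the ion is Cu²⁺.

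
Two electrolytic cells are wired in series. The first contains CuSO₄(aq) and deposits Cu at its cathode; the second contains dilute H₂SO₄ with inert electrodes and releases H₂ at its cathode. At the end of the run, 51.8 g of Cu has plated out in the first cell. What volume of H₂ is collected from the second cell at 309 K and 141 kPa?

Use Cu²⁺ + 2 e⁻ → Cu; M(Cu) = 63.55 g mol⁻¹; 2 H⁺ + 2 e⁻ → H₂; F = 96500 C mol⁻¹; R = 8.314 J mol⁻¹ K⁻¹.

14.9 L

n(Cu) = 51.8 / 63.55 = 0.8151 mol, so n(e⁻) = 2 × 0.8151 = 1.630 mol.
The cells are in series, so the same 1.630 mol of electrons passes through the second cell.
2 H⁺ + 2 e⁻ → H₂ — 2 mol e⁻ per mol H₂, so n(H₂) = 1.630/2 = 0.8151 mol.
V = nRT/P = (0.8151 × 8.314 × 309) / (141 × 10³) = 0.0149 m³ = 14.9 L.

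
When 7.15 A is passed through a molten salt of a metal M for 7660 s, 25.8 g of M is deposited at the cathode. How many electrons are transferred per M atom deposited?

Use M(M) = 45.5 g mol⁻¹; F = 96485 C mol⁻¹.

1

Q = I·t = 7.150 A × 7660.0 s = 54770 C, so n(e⁻) = 54770/96485 = 0.5676 mol.
n(M) deposited = 25.8 / 45.5 = 0.5670 mol.
Electrons per atom = n(e⁻)/n(M) = 0.5676 / 0.5670 = 1.00 ≈ 1, so the ion is M⁺.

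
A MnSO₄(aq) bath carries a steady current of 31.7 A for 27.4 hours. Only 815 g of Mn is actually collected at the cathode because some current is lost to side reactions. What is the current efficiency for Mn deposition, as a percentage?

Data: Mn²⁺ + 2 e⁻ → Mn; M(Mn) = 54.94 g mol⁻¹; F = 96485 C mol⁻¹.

91.5 %

Q = I·t = 31.70 × 98640 = 3127000 C; n(e⁻) = 3127000/96485 = 32.41 mol.
Theoretical n(Mn) = n(e⁻)/2 = 16.20 mol, i.e. m_theo = 16.20 × 54.94 = 890.2 g.
Efficiency = m_actual / m_theo = 815 / 890.2 = 91.5 %.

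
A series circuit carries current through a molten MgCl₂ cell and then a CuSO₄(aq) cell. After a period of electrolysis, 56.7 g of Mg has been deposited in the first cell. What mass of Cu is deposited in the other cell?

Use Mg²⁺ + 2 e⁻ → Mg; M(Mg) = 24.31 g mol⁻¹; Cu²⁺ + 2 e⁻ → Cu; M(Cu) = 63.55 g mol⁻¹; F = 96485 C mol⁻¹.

n(Mg) = 56.7 / 24.31 = 2.332 mol.
Since Mg²⁺ + 2 e⁻ → Mg, n(e⁻) passed = 2 × 2.332 = 4.665 mol.
Cells in series carry the same charge, so the same 4.665 mol of electrons passes through cell 2.
Cu²⁺ + 2 e⁻ → Cu, so n(Cu) = 4.665 / 2 = 2.332 mol.
m(Cu) = 2.332 × 63.55 = 148 g.

148 g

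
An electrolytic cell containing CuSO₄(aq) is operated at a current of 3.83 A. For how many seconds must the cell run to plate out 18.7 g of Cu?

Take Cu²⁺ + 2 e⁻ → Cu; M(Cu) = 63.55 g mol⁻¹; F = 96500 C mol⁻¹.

n(Cu) = m/M = 18.7 / 63.55 = 0.2943 mol.
Each Cu atom requires 2 electrons, so n(e⁻) = 2 × 0.2943 = 0.5885 mol.
Q = n(e⁻)·F = 0.5885 × 96500 = 56790 C.
t = Q/I = 56790 / 3.830 A = 14830 s.

14800 s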